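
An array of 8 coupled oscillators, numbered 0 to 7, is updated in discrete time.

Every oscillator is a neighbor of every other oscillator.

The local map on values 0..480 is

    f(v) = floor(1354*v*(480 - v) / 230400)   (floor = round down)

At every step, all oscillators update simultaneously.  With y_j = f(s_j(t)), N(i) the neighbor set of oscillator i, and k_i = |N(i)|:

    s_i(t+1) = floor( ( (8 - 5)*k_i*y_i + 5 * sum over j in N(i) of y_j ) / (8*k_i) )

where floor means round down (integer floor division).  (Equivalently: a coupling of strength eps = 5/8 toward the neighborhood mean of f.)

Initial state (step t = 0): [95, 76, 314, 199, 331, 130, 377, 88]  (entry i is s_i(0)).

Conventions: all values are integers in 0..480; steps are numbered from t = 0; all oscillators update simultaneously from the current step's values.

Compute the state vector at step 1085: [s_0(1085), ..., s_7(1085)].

Simulating step by step:
t=0: [95, 76, 314, 199, 331, 130, 377, 88]
t=1: [240, 231, 267, 273, 262, 256, 244, 237]
t=2: [336, 336, 335, 334, 335, 336, 336, 336]
t=3: [284, 284, 284, 284, 284, 284, 284, 284]
t=4: [327, 327, 327, 327, 327, 327, 327, 327]
t=5: [294, 294, 294, 294, 294, 294, 294, 294]
t=6: [321, 321, 321, 321, 321, 321, 321, 321]
t=7: [299, 299, 299, 299, 299, 299, 299, 299]
t=8: [318, 318, 318, 318, 318, 318, 318, 318]
t=9: [302, 302, 302, 302, 302, 302, 302, 302]
t=10: [315, 315, 315, 315, 315, 315, 315, 315]
t=11: [305, 305, 305, 305, 305, 305, 305, 305]
t=12: [313, 313, 313, 313, 313, 313, 313, 313]
t=13: [307, 307, 307, 307, 307, 307, 307, 307]
t=14: [312, 312, 312, 312, 312, 312, 312, 312]
t=15: [308, 308, 308, 308, 308, 308, 308, 308]
t=16: [311, 311, 311, 311, 311, 311, 311, 311]
t=17: [308, 308, 308, 308, 308, 308, 308, 308]

Answer: [308, 308, 308, 308, 308, 308, 308, 308]
Key observation: The state at step 15, [308, 308, 308, 308, 308, 308, 308, 308], reappears at step 17: the system is in a cycle of period 2 from step 15 on.  Therefore the state at step 1085 equals the state at step 15 + ((1085 - 15) mod 2) = 15, which is [308, 308, 308, 308, 308, 308, 308, 308].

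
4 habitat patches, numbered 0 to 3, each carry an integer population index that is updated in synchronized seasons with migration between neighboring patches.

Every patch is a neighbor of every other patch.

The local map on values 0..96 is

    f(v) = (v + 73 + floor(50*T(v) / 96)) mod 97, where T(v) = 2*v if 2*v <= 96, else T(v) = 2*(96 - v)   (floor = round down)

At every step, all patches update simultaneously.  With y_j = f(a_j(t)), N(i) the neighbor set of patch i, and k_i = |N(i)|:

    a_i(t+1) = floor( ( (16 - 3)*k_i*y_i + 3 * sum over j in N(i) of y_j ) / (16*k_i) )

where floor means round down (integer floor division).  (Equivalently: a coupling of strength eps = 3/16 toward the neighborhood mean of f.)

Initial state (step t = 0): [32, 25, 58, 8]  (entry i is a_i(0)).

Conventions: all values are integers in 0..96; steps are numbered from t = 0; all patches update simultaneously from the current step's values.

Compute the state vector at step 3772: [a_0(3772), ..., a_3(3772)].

Answer: [72, 72, 72, 72]
Key observation: The state at step 3, [73, 73, 73, 73], reappears at step 5: the system is in a cycle of period 2 from step 3 on.  Therefore the state at step 3772 equals the state at step 3 + ((3772 - 3) mod 2) = 4, which is [72, 72, 72, 72].

Derivation:
t=0: [32, 25, 58, 8]
t=1: [45, 34, 69, 81]
t=2: [66, 49, 70, 70]
t=3: [73, 73, 73, 73]
t=4: [72, 72, 72, 72]
t=5: [73, 73, 73, 73]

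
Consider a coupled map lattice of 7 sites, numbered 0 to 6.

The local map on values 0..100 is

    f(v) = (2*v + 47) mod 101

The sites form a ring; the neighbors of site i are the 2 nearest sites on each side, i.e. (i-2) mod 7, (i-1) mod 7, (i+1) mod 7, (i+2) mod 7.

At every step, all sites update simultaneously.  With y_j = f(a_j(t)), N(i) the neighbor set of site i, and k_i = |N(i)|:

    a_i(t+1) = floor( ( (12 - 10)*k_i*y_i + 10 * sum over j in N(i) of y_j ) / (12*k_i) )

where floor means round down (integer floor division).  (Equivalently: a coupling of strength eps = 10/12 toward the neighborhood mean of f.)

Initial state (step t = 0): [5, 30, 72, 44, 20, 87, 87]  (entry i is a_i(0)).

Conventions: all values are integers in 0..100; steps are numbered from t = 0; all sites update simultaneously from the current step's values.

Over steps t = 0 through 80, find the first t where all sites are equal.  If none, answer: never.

Answer: 15
Key observation: Synchronization is absorbing here: once all sites are equal they stay equal, and step 15 is the first all-equal step.

Derivation:
t=0: [5, 30, 72, 44, 20, 87, 87]  (not all equal)
t=1: [37, 42, 53, 47, 48, 44, 38]  (not all equal)
t=2: [32, 32, 36, 39, 37, 31, 29]  (not all equal)
t=3: [10, 13, 16, 15, 14, 13, 10]  (not all equal)
t=4: [72, 72, 74, 75, 74, 71, 71]  (not all equal)
t=5: [90, 91, 92, 92, 91, 91, 90]  (not all equal)
t=6: [26, 27, 27, 27, 27, 26, 26]  (not all equal)
t=7: [57, 41, 20, 20, 41, 57, 57]  (not all equal)
t=8: [58, 65, 56, 56, 65, 58, 46]  (not all equal)
t=9: [59, 57, 66, 66, 57, 59, 63]  (not all equal)
t=10: [67, 70, 67, 67, 70, 67, 63]  (not all equal)
t=11: [79, 79, 82, 82, 79, 79, 81]  (not all equal)
t=12: [5, 6, 5, 5, 6, 5, 3]  (not all equal)
t=13: [56, 56, 57, 57, 56, 56, 57]  (not all equal)
t=14: [58, 59, 58, 58, 59, 58, 58]  (not all equal)
t=15: [62, 62, 62, 62, 62, 62, 62]  (all equal)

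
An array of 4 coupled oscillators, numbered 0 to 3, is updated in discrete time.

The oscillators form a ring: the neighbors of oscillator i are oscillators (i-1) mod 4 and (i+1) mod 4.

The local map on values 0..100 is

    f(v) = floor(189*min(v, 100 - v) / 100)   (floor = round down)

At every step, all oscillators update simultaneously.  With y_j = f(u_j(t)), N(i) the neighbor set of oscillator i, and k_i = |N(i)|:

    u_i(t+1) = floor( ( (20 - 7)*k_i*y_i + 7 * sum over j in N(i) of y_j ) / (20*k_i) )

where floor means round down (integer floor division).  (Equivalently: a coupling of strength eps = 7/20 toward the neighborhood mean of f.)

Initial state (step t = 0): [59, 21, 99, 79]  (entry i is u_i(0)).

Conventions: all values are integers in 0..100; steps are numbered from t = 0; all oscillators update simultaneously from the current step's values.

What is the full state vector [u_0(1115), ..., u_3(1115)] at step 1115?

Simulating step by step:
t=0: [59, 21, 99, 79]
t=1: [63, 39, 14, 39]
t=2: [70, 64, 42, 64]
t=3: [60, 67, 75, 67]
t=4: [70, 61, 52, 61]
t=5: [61, 73, 84, 73]
t=6: [65, 51, 37, 51]
t=7: [75, 83, 77, 83]
t=8: [41, 36, 39, 36]
t=9: [73, 70, 71, 70]
t=10: [52, 54, 54, 54]
t=11: [88, 86, 86, 86]
t=12: [23, 25, 26, 25]
t=13: [44, 46, 48, 46]
t=14: [84, 86, 88, 86]
t=15: [28, 26, 23, 26]
t=16: [50, 48, 45, 48]
t=17: [92, 89, 86, 89]
t=18: [16, 20, 23, 20]
t=19: [32, 36, 40, 36]
t=20: [62, 67, 72, 67]
t=21: [67, 61, 55, 61]
t=22: [65, 73, 80, 73]
t=23: [60, 51, 41, 51]
t=24: [80, 86, 82, 86]
t=25: [33, 29, 31, 29]
t=26: [59, 56, 56, 56]
t=27: [79, 81, 83, 81]
t=28: [37, 35, 33, 35]
t=29: [67, 65, 63, 65]
t=30: [63, 65, 67, 65]
t=31: [67, 65, 63, 65]

Answer: [67, 65, 63, 65]
Key observation: The state at step 29, [67, 65, 63, 65], reappears at step 31: the system is in a cycle of period 2 from step 29 on.  Therefore the state at step 1115 equals the state at step 29 + ((1115 - 29) mod 2) = 29, which is [67, 65, 63, 65].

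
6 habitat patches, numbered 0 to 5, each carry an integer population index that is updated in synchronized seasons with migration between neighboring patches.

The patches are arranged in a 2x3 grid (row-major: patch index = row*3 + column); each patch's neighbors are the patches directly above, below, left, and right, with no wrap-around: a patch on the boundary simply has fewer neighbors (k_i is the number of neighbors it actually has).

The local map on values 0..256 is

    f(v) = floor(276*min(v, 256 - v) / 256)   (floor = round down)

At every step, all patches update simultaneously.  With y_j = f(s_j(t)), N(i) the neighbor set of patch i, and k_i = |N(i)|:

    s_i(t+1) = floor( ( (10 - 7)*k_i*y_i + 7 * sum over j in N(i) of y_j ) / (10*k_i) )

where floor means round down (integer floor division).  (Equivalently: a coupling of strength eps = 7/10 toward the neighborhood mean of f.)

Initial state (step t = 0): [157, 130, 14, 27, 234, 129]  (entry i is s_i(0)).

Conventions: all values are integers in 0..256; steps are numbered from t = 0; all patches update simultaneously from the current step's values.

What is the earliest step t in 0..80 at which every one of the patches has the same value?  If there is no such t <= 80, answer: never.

Simulating step by step:
t=0: [157, 130, 14, 27, 234, 129]  (not all equal)
t=1: [89, 74, 99, 53, 76, 54]  (not all equal)
t=2: [76, 89, 79, 78, 69, 82]  (not all equal)
t=3: [86, 84, 89, 79, 84, 82]  (not all equal)
t=4: [88, 91, 90, 89, 88, 91]  (not all equal)
t=5: [95, 95, 97, 94, 96, 96]  (not all equal)
t=6: [101, 102, 102, 102, 102, 103]  (not all equal)
t=7: [108, 108, 109, 108, 109, 109]  (not all equal)
t=8: [116, 116, 116, 116, 116, 117]  (not all equal)
t=9: [125, 125, 125, 125, 125, 125]  (all equal)

Answer: 9
Key observation: Synchronization is absorbing here: once all patches are equal they stay equal, and step 9 is the first all-equal step.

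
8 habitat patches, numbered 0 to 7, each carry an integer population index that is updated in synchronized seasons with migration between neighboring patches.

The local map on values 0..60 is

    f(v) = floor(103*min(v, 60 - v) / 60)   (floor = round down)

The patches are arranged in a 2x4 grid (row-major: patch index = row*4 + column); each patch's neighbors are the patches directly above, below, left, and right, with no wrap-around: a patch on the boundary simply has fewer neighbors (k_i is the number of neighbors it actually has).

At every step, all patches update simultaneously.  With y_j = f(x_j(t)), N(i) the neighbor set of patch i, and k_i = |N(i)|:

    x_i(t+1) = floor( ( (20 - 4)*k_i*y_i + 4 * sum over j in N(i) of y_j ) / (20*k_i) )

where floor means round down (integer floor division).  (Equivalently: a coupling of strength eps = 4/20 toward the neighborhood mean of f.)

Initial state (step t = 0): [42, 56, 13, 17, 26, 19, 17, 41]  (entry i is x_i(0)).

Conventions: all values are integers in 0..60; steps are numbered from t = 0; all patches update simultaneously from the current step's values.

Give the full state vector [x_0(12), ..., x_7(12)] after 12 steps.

Answer: [43, 47, 37, 35, 38, 47, 36, 45]

Derivation:
t=0: [42, 56, 13, 17, 26, 19, 17, 41]
t=1: [29, 10, 21, 28, 41, 30, 28, 31]
t=2: [44, 22, 36, 46, 35, 47, 47, 48]
t=3: [29, 35, 38, 25, 38, 24, 23, 20]
t=4: [47, 42, 37, 40, 38, 40, 38, 35]
t=5: [24, 30, 37, 35, 35, 34, 37, 40]
t=6: [42, 49, 40, 40, 42, 44, 39, 35]
t=7: [28, 20, 33, 34, 29, 27, 35, 40]
t=8: [46, 36, 44, 43, 48, 45, 42, 35]
t=9: [25, 37, 28, 30, 20, 26, 30, 39]
t=10: [40, 40, 47, 49, 35, 43, 49, 39]
t=11: [34, 32, 22, 20, 39, 29, 20, 32]
t=12: [43, 47, 37, 35, 38, 47, 36, 45]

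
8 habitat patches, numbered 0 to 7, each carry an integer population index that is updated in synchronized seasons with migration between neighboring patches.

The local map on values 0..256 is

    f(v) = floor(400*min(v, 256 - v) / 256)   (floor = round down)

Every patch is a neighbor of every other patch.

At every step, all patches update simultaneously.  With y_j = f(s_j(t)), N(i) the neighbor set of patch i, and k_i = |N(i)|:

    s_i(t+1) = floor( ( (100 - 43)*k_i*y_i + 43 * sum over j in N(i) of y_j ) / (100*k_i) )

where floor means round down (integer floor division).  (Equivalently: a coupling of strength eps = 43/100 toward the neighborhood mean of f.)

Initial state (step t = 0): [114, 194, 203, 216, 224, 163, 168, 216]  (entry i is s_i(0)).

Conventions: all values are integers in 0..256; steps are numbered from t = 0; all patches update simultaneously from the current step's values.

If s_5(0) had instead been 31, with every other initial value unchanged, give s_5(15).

Answer: s_5(15) = 193
Key observation: This trace re-runs the system from the modified initial state.

Derivation:
t=0: [114, 194, 203, 216, 224, 31, 168, 216]
t=1: [134, 92, 85, 75, 69, 68, 113, 75]
t=2: [163, 139, 133, 126, 121, 120, 156, 126]
t=3: [162, 181, 186, 188, 184, 183, 167, 188]
t=4: [132, 117, 113, 112, 115, 116, 128, 112]
t=5: [187, 182, 179, 178, 180, 181, 191, 178]
t=6: [110, 115, 117, 118, 116, 116, 107, 118]
t=7: [174, 178, 180, 181, 179, 179, 172, 181]
t=8: [124, 121, 119, 119, 120, 120, 126, 119]
t=9: [190, 188, 186, 186, 187, 187, 192, 186]
t=10: [104, 106, 107, 107, 106, 106, 103, 107]
t=11: [163, 164, 165, 165, 164, 164, 162, 165]
t=12: [144, 143, 142, 142, 143, 143, 144, 142]
t=13: [175, 176, 177, 177, 176, 176, 175, 177]
t=14: [125, 124, 123, 123, 124, 124, 125, 123]
t=15: [194, 193, 192, 192, 193, 193, 194, 192]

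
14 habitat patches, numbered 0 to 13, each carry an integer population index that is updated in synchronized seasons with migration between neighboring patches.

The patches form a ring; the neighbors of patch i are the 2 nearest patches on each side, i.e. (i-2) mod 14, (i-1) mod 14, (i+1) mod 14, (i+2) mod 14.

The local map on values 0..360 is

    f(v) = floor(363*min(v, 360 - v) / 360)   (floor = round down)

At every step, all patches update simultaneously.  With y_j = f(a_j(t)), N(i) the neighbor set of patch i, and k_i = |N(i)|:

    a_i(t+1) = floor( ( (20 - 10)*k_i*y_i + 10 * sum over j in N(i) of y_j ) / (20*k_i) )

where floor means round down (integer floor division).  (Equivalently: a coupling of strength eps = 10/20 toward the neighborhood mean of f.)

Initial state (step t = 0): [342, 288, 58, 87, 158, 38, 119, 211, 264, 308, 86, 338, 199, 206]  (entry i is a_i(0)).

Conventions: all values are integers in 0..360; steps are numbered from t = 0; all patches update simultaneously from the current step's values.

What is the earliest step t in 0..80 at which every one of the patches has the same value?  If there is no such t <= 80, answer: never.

Simulating step by step:
t=0: [342, 288, 58, 87, 158, 38, 119, 211, 264, 308, 86, 338, 199, 206]  (not all equal)
t=1: [64, 75, 71, 84, 117, 83, 114, 113, 98, 70, 84, 67, 116, 111]  (not all equal)
t=2: [78, 78, 78, 85, 102, 95, 108, 102, 96, 80, 85, 81, 98, 95]  (not all equal)
t=3: [82, 81, 81, 86, 96, 97, 103, 98, 94, 85, 86, 85, 91, 89]  (not all equal)
t=4: [83, 82, 83, 87, 93, 96, 99, 96, 93, 87, 87, 86, 88, 86]  (not all equal)
t=5: [83, 83, 84, 87, 92, 94, 96, 94, 92, 88, 87, 86, 86, 85]  (not all equal)
t=6: [83, 83, 85, 87, 91, 93, 94, 93, 91, 88, 87, 86, 85, 84]  (not all equal)
t=7: [83, 83, 85, 87, 90, 92, 93, 92, 90, 88, 87, 86, 85, 84]  (not all equal)
t=8: [83, 83, 85, 87, 89, 91, 92, 91, 90, 88, 87, 86, 85, 84]  (not all equal)
t=9: [83, 83, 85, 87, 88, 90, 91, 90, 89, 88, 87, 86, 85, 84]  (not all equal)
t=10: [83, 83, 85, 86, 88, 89, 90, 89, 89, 88, 87, 86, 85, 84]  (not all equal)
t=11: [83, 83, 85, 86, 87, 88, 89, 89, 88, 87, 87, 86, 85, 84]  (not all equal)
t=12: [83, 83, 84, 85, 87, 87, 88, 88, 88, 87, 86, 85, 85, 84]  (not all equal)
t=13: [83, 83, 84, 85, 86, 87, 87, 87, 87, 86, 86, 85, 84, 84]  (not all equal)
t=14: [83, 83, 84, 85, 85, 86, 86, 86, 86, 86, 85, 85, 84, 83]  (not all equal)
t=15: [83, 83, 84, 84, 85, 85, 85, 86, 85, 85, 85, 84, 84, 83]  (not all equal)
t=16: [83, 83, 83, 84, 84, 85, 85, 85, 85, 85, 84, 84, 83, 83]  (not all equal)
t=17: [83, 83, 83, 83, 84, 84, 84, 85, 84, 84, 84, 83, 83, 83]  (not all equal)
t=18: [83, 83, 83, 83, 83, 84, 84, 84, 84, 84, 83, 83, 83, 83]  (not all equal)
t=19: [83, 83, 83, 83, 83, 83, 83, 84, 83, 83, 83, 83, 83, 83]  (not all equal)
t=20: [83, 83, 83, 83, 83, 83, 83, 83, 83, 83, 83, 83, 83, 83]  (all equal)

Answer: 20
Key observation: Synchronization is absorbing here: once all patches are equal they stay equal, and step 20 is the first all-equal step.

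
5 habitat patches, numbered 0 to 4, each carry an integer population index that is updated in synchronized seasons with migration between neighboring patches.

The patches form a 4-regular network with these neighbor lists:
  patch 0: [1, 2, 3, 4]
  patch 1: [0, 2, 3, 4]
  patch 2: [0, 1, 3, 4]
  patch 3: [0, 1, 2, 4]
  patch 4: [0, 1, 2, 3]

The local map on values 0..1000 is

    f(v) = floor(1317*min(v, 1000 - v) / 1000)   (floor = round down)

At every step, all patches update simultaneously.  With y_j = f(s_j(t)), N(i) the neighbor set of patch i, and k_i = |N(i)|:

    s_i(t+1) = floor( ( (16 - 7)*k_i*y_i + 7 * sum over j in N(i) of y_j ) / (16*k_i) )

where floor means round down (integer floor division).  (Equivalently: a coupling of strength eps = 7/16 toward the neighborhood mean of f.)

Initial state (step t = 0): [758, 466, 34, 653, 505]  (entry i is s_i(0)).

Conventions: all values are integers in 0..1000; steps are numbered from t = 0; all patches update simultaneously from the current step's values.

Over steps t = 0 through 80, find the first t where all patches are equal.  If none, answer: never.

Simulating step by step:
t=0: [758, 466, 34, 653, 505]  (not all equal)
t=1: [371, 505, 247, 434, 522]  (not all equal)
t=2: [512, 586, 438, 550, 576]  (not all equal)
t=3: [609, 565, 579, 586, 571]  (not all equal)
t=4: [533, 559, 551, 547, 556]  (not all equal)
t=5: [603, 587, 592, 594, 589]  (not all equal)
t=6: [529, 538, 536, 534, 537]  (not all equal)
t=7: [615, 610, 611, 612, 610]  (not all equal)
t=8: [509, 511, 511, 510, 511]  (not all equal)
t=9: [645, 644, 644, 644, 644]  (not all equal)
t=10: [467, 467, 467, 467, 467]  (all equal)

Answer: 10
Key observation: Synchronization is absorbing here: once all patches are equal they stay equal, and step 10 is the first all-equal step.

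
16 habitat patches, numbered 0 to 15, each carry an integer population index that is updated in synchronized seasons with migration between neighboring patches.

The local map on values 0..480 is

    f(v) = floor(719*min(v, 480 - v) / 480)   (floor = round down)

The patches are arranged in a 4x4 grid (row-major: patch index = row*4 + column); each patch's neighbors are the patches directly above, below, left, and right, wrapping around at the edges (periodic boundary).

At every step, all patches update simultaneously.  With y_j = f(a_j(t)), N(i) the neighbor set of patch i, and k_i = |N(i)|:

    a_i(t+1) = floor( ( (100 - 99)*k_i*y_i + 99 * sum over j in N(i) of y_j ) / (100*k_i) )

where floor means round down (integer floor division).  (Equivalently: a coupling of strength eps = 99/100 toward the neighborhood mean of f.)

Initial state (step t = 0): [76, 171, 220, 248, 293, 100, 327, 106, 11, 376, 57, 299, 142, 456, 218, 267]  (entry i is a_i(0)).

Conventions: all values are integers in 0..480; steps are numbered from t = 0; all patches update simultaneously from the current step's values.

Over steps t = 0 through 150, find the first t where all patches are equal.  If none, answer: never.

Answer: 18
Key observation: Synchronization is absorbing here: once all patches are equal they stay equal, and step 18 is the first all-equal step.

Derivation:
t=0: [76, 171, 220, 248, 293, 100, 327, 106, 11, 376, 57, 299, 142, 456, 218, 267]  (not all equal)
t=1: [272, 157, 289, 230, 110, 229, 180, 280, 227, 72, 243, 145, 121, 235, 193, 289]  (not all equal)
t=2: [231, 322, 284, 295, 321, 195, 320, 249, 168, 345, 221, 318, 320, 204, 319, 258]  (not all equal)
t=3: [248, 308, 248, 328, 308, 229, 314, 249, 230, 293, 232, 314, 307, 230, 314, 250]  (not all equal)
t=4: [250, 344, 246, 344, 344, 261, 344, 246, 261, 343, 256, 344, 343, 261, 344, 246]  (not all equal)
t=5: [204, 336, 204, 347, 336, 204, 339, 204, 205, 328, 204, 339, 336, 205, 339, 204]  (not all equal)
t=6: [211, 304, 209, 303, 304, 217, 304, 209, 217, 305, 215, 304, 305, 217, 304, 209]  (not all equal)
t=7: [263, 319, 263, 313, 319, 263, 317, 263, 263, 323, 263, 317, 319, 263, 317, 263]  (not all equal)
t=8: [244, 324, 245, 324, 324, 241, 324, 245, 241, 324, 242, 324, 324, 241, 324, 245]  (not all equal)
t=9: [234, 354, 234, 351, 354, 234, 353, 234, 234, 356, 234, 353, 354, 234, 353, 234]  (not all equal)
t=10: [190, 348, 191, 348, 348, 189, 348, 191, 189, 348, 190, 348, 348, 189, 348, 191]  (not all equal)
t=11: [197, 283, 197, 284, 283, 197, 283, 197, 197, 282, 197, 283, 283, 197, 283, 197]  (not all equal)
t=12: [294, 295, 294, 294, 295, 295, 295, 294, 295, 295, 295, 295, 295, 295, 295, 294]  (not all equal)
t=13: [277, 277, 277, 278, 277, 277, 277, 277, 277, 277, 277, 277, 277, 277, 277, 277]  (not all equal)
t=14: [303, 304, 303, 303, 304, 304, 304, 303, 304, 304, 304, 304, 304, 304, 304, 303]  (not all equal)
t=15: [263, 263, 263, 265, 263, 263, 263, 263, 263, 263, 263, 263, 263, 263, 263, 263]  (not all equal)
t=16: [324, 325, 324, 324, 325, 325, 325, 324, 325, 325, 325, 325, 325, 325, 325, 324]  (not all equal)
t=17: [232, 232, 232, 233, 232, 232, 232, 232, 232, 232, 232, 232, 232, 232, 232, 232]  (not all equal)
t=18: [347, 347, 347, 347, 347, 347, 347, 347, 347, 347, 347, 347, 347, 347, 347, 347]  (all equal)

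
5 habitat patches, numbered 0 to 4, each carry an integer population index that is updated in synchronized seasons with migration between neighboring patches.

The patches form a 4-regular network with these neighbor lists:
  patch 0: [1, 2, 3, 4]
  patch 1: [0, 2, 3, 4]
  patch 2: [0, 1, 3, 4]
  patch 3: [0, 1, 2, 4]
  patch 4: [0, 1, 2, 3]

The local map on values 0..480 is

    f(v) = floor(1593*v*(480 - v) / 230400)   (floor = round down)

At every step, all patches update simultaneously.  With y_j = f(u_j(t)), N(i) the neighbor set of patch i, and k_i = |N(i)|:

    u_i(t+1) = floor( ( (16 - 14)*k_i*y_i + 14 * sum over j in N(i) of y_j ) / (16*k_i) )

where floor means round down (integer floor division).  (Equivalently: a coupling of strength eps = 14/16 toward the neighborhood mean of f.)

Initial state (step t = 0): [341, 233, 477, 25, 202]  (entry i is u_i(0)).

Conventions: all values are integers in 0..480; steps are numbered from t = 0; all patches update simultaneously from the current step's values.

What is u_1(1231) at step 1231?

Answer: u_1(1231) = 227
Key observation: The state at step 4, [397, 397, 397, 397, 397], reappears at step 6: the system is in a cycle of period 2 from step 4 on.  Therefore the state at step 1231 equals the state at step 4 + ((1231 - 4) mod 2) = 5, which is [227, 227, 227, 227, 227].

Derivation:
t=0: [341, 233, 477, 25, 202]
t=1: [231, 225, 261, 254, 225]
t=2: [395, 396, 396, 396, 396]
t=3: [229, 229, 229, 229, 229]
t=4: [397, 397, 397, 397, 397]
t=5: [227, 227, 227, 227, 227]
t=6: [397, 397, 397, 397, 397]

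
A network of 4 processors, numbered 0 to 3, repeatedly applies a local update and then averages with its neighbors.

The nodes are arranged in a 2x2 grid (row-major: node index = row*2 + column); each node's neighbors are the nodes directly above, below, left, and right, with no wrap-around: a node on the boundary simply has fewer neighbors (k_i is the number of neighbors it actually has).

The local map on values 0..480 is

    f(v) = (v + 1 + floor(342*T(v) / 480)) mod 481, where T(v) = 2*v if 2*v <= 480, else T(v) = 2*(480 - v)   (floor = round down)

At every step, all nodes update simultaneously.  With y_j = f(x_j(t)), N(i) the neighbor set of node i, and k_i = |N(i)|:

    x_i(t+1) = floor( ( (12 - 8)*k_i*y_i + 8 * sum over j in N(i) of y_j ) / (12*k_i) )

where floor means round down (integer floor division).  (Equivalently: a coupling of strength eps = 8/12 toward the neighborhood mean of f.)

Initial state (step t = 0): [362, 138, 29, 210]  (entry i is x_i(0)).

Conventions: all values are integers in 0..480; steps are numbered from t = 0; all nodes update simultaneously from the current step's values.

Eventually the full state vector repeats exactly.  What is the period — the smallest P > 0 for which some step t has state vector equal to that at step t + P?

Answer: 11
Key observation: The state at step 7, [20, 20, 20, 20], reappears at step 18 — and no state repeats earlier — so the cycle the system enters has period 11.

Derivation:
t=0: [362, 138, 29, 210]
t=1: [152, 138, 50, 145]
t=2: [275, 352, 281, 269]
t=3: [75, 76, 86, 75]
t=4: [192, 183, 191, 192]
t=5: [458, 458, 465, 458]
t=6: [8, 9, 8, 8]
t=7: [20, 20, 20, 20]
t=8: [49, 49, 49, 49]
t=9: [119, 119, 119, 119]
t=10: [289, 289, 289, 289]
t=11: [81, 81, 81, 81]
t=12: [197, 197, 197, 197]
t=13: [478, 478, 478, 478]
t=14: [0, 0, 0, 0]
t=15: [1, 1, 1, 1]
t=16: [3, 3, 3, 3]
t=17: [8, 8, 8, 8]
t=18: [20, 20, 20, 20]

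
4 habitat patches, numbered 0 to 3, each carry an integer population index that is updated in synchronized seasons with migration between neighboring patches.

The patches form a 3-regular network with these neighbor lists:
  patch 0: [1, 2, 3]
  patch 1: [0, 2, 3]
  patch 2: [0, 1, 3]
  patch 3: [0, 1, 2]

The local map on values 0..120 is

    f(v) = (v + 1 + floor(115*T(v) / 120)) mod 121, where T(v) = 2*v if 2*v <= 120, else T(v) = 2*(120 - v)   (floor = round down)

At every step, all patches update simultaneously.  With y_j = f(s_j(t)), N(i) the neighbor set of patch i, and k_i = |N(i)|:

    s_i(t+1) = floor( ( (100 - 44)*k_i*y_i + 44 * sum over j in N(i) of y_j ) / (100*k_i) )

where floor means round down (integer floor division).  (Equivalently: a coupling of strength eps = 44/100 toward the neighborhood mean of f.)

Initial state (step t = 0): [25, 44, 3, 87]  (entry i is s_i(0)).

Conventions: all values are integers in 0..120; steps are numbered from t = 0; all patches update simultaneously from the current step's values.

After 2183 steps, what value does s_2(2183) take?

Answer: s_2(2183) = 53
Key observation: The state at step 26, [18, 18, 18, 18], reappears at step 30: the system is in a cycle of period 4 from step 26 on.  Therefore the state at step 2183 equals the state at step 26 + ((2183 - 26) mod 4) = 27, which is [53, 53, 53, 53].

Derivation:
t=0: [25, 44, 3, 87]
t=1: [47, 20, 21, 30]
t=2: [40, 57, 58, 69]
t=3: [86, 56, 58, 56]
t=4: [37, 42, 44, 42]
t=5: [62, 18, 20, 18]
t=6: [53, 53, 56, 53]
t=7: [35, 35, 39, 35]
t=8: [104, 104, 109, 104]
t=9: [13, 13, 11, 13]
t=10: [37, 37, 35, 37]
t=11: [107, 107, 105, 107]
t=12: [11, 11, 12, 11]
t=13: [33, 33, 34, 33]
t=14: [97, 97, 98, 97]
t=15: [20, 20, 20, 20]
t=16: [59, 59, 59, 59]
t=17: [52, 52, 52, 52]
t=18: [31, 31, 31, 31]
t=19: [91, 91, 91, 91]
t=20: [26, 26, 26, 26]
t=21: [76, 76, 76, 76]
t=22: [40, 40, 40, 40]
t=23: [117, 117, 117, 117]
t=24: [2, 2, 2, 2]
t=25: [6, 6, 6, 6]
t=26: [18, 18, 18, 18]
t=27: [53, 53, 53, 53]
t=28: [34, 34, 34, 34]
t=29: [100, 100, 100, 100]
t=30: [18, 18, 18, 18]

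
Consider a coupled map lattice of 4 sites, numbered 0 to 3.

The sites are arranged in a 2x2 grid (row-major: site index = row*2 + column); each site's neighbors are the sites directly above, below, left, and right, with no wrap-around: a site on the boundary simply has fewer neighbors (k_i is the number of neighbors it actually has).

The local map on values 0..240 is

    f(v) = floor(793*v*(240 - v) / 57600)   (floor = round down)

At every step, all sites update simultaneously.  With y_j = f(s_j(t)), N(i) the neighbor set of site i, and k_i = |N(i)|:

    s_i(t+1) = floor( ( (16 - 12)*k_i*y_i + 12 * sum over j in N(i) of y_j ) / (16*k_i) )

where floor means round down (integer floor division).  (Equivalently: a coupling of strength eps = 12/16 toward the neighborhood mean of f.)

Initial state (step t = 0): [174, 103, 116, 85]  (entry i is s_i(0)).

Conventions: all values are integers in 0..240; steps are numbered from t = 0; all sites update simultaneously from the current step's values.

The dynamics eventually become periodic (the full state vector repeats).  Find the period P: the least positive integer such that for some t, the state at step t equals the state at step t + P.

Answer: 4
Key observation: The state at step 7, [198, 198, 198, 198], reappears at step 11 — and no state repeats earlier — so the cycle the system enters has period 4.

Derivation:
t=0: [174, 103, 116, 85]
t=1: [186, 175, 176, 192]
t=2: [151, 138, 137, 148]
t=3: [191, 187, 188, 191]
t=4: [133, 130, 129, 133]
t=5: [196, 195, 195, 196]
t=6: [119, 118, 118, 119]
t=7: [198, 198, 198, 198]
t=8: [114, 114, 114, 114]
t=9: [197, 197, 197, 197]
t=10: [116, 116, 116, 116]
t=11: [198, 198, 198, 198]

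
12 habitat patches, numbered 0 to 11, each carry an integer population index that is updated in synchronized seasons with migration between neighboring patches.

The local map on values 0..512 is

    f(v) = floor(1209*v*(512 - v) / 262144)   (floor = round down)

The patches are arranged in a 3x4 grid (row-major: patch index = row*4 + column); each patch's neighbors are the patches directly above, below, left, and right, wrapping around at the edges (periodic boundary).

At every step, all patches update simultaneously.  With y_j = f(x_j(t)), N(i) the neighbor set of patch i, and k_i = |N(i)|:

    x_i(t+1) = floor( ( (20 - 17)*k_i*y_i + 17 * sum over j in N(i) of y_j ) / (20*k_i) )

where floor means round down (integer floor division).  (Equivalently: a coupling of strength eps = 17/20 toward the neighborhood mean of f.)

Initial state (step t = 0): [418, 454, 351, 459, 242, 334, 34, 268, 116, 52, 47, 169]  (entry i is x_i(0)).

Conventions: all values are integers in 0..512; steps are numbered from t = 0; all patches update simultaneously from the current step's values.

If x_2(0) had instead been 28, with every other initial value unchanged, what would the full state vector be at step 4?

Answer: [293, 292, 292, 292, 293, 293, 292, 293, 293, 292, 292, 292]
Key observation: This trace re-runs the system from the modified initial state.

Derivation:
t=0: [418, 454, 28, 459, 242, 334, 34, 268, 116, 52, 47, 169]
t=1: [185, 151, 95, 189, 250, 169, 167, 205, 214, 166, 124, 193]
t=2: [281, 248, 243, 261, 285, 269, 243, 283, 283, 259, 244, 273]
t=3: [299, 300, 301, 299, 298, 300, 300, 299, 299, 300, 301, 299]
t=4: [293, 292, 292, 292, 293, 293, 292, 293, 293, 292, 292, 292]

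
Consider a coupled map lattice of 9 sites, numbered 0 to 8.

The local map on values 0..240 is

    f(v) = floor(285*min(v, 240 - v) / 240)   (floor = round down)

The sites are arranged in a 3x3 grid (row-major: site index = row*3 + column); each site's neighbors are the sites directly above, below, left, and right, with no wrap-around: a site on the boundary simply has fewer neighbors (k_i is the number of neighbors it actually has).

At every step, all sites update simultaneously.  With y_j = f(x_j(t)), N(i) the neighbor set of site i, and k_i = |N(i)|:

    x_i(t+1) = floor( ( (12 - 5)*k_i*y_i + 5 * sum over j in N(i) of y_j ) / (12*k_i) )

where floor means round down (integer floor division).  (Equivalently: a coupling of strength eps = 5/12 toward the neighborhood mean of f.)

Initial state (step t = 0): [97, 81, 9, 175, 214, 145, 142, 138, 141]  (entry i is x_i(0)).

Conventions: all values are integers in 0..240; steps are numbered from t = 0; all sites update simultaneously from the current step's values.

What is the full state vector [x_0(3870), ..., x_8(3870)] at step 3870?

Simulating step by step:
t=0: [97, 81, 9, 175, 214, 145, 142, 138, 141]
t=1: [103, 77, 49, 81, 59, 87, 108, 107, 116]
t=2: [110, 87, 74, 100, 84, 96, 121, 120, 127]
t=3: [121, 103, 95, 120, 107, 110, 136, 134, 131]
t=4: [137, 123, 117, 137, 128, 126, 127, 125, 128]
t=5: [125, 135, 137, 125, 132, 134, 131, 134, 134]
t=6: [133, 125, 123, 133, 127, 125, 129, 125, 125]
t=7: [128, 134, 137, 128, 133, 136, 131, 135, 136]
t=8: [131, 125, 122, 131, 126, 123, 128, 124, 123]
t=9: [130, 135, 138, 130, 135, 137, 133, 136, 137]
t=10: [128, 124, 121, 128, 124, 122, 126, 123, 122]
t=11: [133, 137, 139, 133, 137, 139, 135, 137, 139]
t=12: [125, 122, 119, 125, 122, 119, 124, 121, 119]
t=13: [136, 139, 140, 136, 139, 140, 137, 140, 141]
t=14: [122, 119, 118, 122, 119, 118, 121, 118, 117]
t=15: [140, 140, 140, 140, 140, 139, 140, 140, 138]
t=16: [118, 118, 118, 118, 118, 119, 118, 118, 119]
t=17: [140, 140, 140, 140, 140, 140, 140, 140, 140]
t=18: [118, 118, 118, 118, 118, 118, 118, 118, 118]
t=19: [140, 140, 140, 140, 140, 140, 140, 140, 140]

Answer: [118, 118, 118, 118, 118, 118, 118, 118, 118]
Key observation: The state at step 17, [140, 140, 140, 140, 140, 140, 140, 140, 140], reappears at step 19: the system is in a cycle of period 2 from step 17 on.  Therefore the state at step 3870 equals the state at step 17 + ((3870 - 17) mod 2) = 18, which is [118, 118, 118, 118, 118, 118, 118, 118, 118].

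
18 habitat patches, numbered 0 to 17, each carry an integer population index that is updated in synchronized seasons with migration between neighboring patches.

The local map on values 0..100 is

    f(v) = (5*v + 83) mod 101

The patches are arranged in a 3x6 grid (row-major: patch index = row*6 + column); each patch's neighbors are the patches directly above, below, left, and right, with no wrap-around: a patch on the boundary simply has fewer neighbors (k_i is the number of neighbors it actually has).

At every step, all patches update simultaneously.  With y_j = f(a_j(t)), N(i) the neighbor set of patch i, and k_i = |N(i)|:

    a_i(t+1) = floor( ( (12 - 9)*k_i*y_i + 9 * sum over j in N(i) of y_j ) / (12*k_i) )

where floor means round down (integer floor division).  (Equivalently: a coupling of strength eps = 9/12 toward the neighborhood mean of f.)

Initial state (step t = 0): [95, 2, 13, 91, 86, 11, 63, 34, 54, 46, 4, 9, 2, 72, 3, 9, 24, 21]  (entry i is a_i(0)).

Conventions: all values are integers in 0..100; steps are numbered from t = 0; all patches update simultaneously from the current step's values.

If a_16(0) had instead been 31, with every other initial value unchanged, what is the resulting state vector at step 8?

Answer: [60, 33, 13, 31, 38, 71, 67, 52, 23, 19, 36, 33, 86, 60, 44, 27, 14, 28]
Key observation: This trace re-runs the system from the modified initial state.

Derivation:
t=0: [95, 2, 13, 91, 86, 11, 63, 34, 54, 46, 4, 9, 2, 72, 3, 9, 31, 21]
t=1: [83, 61, 55, 24, 20, 22, 73, 64, 51, 23, 15, 38, 73, 70, 53, 42, 38, 45]
t=2: [71, 83, 44, 58, 58, 80, 70, 61, 64, 58, 74, 56, 38, 54, 50, 76, 56, 54]
t=3: [54, 53, 66, 52, 67, 68, 54, 72, 59, 69, 61, 59, 47, 59, 59, 54, 54, 57]
t=4: [48, 35, 42, 21, 39, 38, 38, 55, 46, 52, 51, 61, 50, 51, 68, 49, 62, 63]
t=5: [52, 55, 61, 73, 67, 78, 44, 46, 40, 39, 63, 71, 47, 34, 22, 43, 61, 89]
t=6: [30, 47, 66, 54, 55, 35, 16, 37, 69, 78, 62, 55, 22, 42, 80, 87, 74, 50]
t=7: [36, 30, 24, 45, 62, 55, 62, 52, 47, 50, 65, 57, 80, 82, 51, 52, 45, 46]
t=8: [60, 33, 13, 31, 38, 71, 67, 52, 23, 19, 36, 33, 86, 60, 44, 27, 14, 28]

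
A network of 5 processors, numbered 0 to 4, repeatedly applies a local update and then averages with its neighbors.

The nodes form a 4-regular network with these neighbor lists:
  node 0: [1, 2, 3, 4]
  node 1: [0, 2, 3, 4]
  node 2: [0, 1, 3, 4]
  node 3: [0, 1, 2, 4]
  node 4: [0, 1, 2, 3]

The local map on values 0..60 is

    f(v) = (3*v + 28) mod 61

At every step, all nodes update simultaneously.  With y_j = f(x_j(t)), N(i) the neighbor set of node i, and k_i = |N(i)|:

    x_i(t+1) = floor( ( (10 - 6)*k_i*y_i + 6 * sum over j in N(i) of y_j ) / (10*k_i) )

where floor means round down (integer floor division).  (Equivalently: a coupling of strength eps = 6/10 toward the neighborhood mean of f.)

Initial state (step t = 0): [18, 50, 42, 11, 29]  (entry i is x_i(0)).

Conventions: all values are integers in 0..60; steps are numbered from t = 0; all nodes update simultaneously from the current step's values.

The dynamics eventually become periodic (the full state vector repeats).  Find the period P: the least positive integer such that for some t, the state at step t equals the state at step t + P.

Simulating step by step:
t=0: [18, 50, 42, 11, 29]
t=1: [29, 38, 32, 24, 37]
t=2: [33, 24, 20, 29, 24]
t=3: [25, 34, 31, 38, 34]
t=4: [31, 22, 35, 25, 22]
t=5: [41, 35, 29, 37, 35]
t=6: [25, 21, 31, 22, 21]
t=7: [39, 36, 44, 37, 36]
t=8: [21, 19, 25, 20, 19]
t=9: [29, 28, 32, 28, 28]
t=10: [44, 44, 31, 44, 44]
t=11: [41, 41, 46, 41, 41]
t=12: [31, 31, 35, 31, 31]
t=13: [52, 52, 40, 52, 52]
t=14: [4, 4, 11, 4, 4]
t=15: [34, 34, 24, 34, 34]
t=16: [12, 12, 20, 12, 12]
t=17: [6, 6, 12, 6, 6]
t=18: [39, 39, 28, 39, 39]
t=19: [27, 27, 34, 27, 27]
t=20: [42, 42, 32, 42, 42]
t=21: [27, 27, 20, 27, 27]
t=22: [44, 44, 39, 44, 44]
t=23: [35, 35, 32, 35, 35]
t=24: [9, 9, 7, 9, 9]
t=25: [54, 54, 52, 54, 54]
t=26: [6, 6, 4, 6, 6]
t=27: [45, 45, 43, 45, 45]
t=28: [40, 40, 38, 40, 40]
t=29: [25, 25, 23, 25, 25]
t=30: [41, 41, 39, 41, 41]
t=31: [28, 28, 26, 28, 28]
t=32: [50, 50, 48, 50, 50]
t=33: [55, 55, 53, 55, 55]
t=34: [9, 9, 7, 9, 9]

Answer: 10
Key observation: The state at step 24, [9, 9, 7, 9, 9], reappears at step 34 — and no state repeats earlier — so the cycle the system enters has period 10.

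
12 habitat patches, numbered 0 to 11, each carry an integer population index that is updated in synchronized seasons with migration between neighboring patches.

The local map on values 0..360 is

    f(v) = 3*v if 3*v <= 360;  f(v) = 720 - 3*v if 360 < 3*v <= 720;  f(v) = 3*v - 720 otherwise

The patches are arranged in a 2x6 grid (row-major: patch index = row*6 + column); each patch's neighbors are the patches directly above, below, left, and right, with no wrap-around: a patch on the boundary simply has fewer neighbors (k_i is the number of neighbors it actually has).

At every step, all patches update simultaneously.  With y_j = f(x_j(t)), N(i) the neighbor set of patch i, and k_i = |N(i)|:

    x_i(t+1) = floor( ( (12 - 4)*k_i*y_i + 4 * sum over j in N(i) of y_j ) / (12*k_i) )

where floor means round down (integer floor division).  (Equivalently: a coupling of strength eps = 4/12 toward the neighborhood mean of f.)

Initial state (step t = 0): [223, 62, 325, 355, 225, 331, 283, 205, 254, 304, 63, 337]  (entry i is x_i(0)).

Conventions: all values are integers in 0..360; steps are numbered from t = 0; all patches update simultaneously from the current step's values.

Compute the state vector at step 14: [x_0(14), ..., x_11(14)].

Answer: [218, 243, 188, 211, 226, 242, 276, 281, 309, 282, 219, 261]

Derivation:
t=0: [223, 62, 325, 355, 225, 331, 283, 205, 254, 304, 63, 337]
t=1: [86, 169, 233, 284, 119, 238, 112, 109, 89, 192, 184, 271]
t=2: [263, 209, 82, 146, 272, 79, 321, 308, 232, 159, 178, 91]
t=3: [102, 119, 208, 253, 142, 219, 207, 176, 93, 216, 192, 252]
t=4: [280, 304, 139, 77, 223, 97, 149, 209, 226, 99, 140, 58]
t=5: [157, 185, 253, 226, 125, 231, 217, 118, 105, 261, 258, 214]
t=6: [205, 181, 84, 77, 243, 88, 146, 297, 260, 87, 90, 65]
t=7: [146, 176, 220, 212, 91, 210, 234, 171, 116, 236, 231, 219]
t=8: [223, 189, 109, 94, 204, 116, 93, 200, 263, 59, 56, 61]
t=9: [106, 157, 274, 256, 160, 280, 214, 135, 115, 175, 164, 208]
t=10: [266, 247, 139, 91, 204, 136, 157, 284, 298, 199, 211, 122]
t=11: [97, 71, 254, 241, 146, 285, 201, 137, 178, 141, 123, 302]
t=12: [249, 213, 72, 71, 242, 168, 178, 263, 196, 258, 319, 205]
t=13: [62, 88, 191, 172, 78, 162, 140, 90, 125, 100, 176, 145]
t=14: [218, 243, 188, 211, 226, 242, 276, 281, 309, 282, 219, 261]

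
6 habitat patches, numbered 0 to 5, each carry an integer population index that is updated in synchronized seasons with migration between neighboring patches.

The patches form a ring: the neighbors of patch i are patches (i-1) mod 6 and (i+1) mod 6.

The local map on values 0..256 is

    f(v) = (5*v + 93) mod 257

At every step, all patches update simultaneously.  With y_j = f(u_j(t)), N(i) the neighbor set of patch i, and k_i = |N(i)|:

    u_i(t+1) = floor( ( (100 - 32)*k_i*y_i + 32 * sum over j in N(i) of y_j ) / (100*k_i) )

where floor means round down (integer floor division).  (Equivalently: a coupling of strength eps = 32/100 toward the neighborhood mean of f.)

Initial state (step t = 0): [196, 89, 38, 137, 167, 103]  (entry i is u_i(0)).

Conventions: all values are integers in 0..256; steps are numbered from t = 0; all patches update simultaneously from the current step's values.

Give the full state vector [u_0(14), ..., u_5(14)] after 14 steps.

Simulating step by step:
t=0: [196, 89, 38, 137, 167, 103]
t=1: [49, 27, 22, 34, 122, 96]
t=2: [101, 200, 175, 66, 138, 83]
t=3: [107, 89, 170, 146, 74, 186]
t=4: [121, 62, 129, 95, 188, 222]
t=5: [176, 164, 184, 73, 40, 149]
t=6: [170, 167, 219, 181, 67, 83]
t=7: [182, 159, 170, 207, 192, 225]
t=8: [206, 144, 151, 99, 63, 170]
t=9: [98, 56, 70, 86, 142, 156]
t=10: [81, 119, 146, 41, 39, 85]
t=11: [192, 165, 69, 41, 28, 46]
t=12: [51, 132, 153, 94, 175, 86]
t=13: [101, 191, 105, 78, 143, 52]
t=14: [75, 43, 110, 176, 76, 84]

Answer: [75, 43, 110, 176, 76, 84]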